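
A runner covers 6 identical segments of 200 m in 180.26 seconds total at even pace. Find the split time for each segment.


Split time = total_time / n_laps = 180.26 / 6
Split time = 30.0433 s per lap

30.0433 s


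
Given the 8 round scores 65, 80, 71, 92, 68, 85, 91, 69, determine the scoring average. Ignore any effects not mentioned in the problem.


Average = sum / n
Sum = 621
Average = 621 / 8 = 77.625

77.625


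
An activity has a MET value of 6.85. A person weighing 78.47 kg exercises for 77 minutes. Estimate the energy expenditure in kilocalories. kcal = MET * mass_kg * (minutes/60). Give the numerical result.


kcal = MET * mass * time_hr
Convert time: 77 min = 1.2833 hr
kcal = 6.85 * 78.47 * 1.2833
kcal = 689.8167 kcal

689.8167 kcal


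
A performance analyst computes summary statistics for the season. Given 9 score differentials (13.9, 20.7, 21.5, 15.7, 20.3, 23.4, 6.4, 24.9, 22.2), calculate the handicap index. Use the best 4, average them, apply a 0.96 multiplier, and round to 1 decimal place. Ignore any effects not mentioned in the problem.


All differentials: 13.9, 20.7, 21.5, 15.7, 20.3, 23.4, 6.4, 24.9, 22.2
Sorted: 6.4, 13.9, 15.7, 20.3, 20.7, 21.5, 22.2, 23.4, 24.9
Best 4: 6.4, 13.9, 15.7, 20.3
Average of best = 56.3 / 4 = 14.075
Raw index = 14.075 * 0.96 = 13.512
Handicap index = round(13.512, 1) = 13.5

13.5


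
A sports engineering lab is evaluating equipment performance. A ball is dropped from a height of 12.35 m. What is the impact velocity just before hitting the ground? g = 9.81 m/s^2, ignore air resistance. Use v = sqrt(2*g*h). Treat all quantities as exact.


v = sqrt(2 * g * h)
v = sqrt(2 * 9.81 * 12.35)
v = sqrt(242.307) = 15.5662 m/s

15.5662 m/s


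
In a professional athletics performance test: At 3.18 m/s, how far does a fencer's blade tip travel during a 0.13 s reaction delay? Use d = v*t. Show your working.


d = v * t
d = 3.18 * 0.13
d = 0.4134 m

0.4134 m


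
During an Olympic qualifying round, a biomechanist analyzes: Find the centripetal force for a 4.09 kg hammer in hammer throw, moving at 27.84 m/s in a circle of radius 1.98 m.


Fc = m * v^2 / r
v^2 = 27.84^2 = 775.0656
Fc = 4.09 * 775.0656 / 1.98
Fc = 3170.0183 / 1.98 = 1601.0193 N

1601.0193 N


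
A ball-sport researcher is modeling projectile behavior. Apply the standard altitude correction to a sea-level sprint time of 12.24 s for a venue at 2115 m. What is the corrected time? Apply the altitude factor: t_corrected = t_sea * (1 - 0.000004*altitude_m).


Correction factor = 1 - 0.000004 * 2115 = 0.99154
t_corrected = t_sea * factor = 12.24 * 0.99154
t_corrected = 12.1364 s

12.1364 s


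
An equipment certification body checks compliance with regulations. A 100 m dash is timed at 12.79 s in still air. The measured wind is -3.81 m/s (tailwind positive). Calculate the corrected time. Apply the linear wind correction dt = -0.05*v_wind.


dt = -0.05 * v_wind = -0.05 * -3.81 = 0.1905 s
t_corrected = t_still + dt = 12.79 + (0.1905)
t_corrected = 12.9805 s

12.9805 s


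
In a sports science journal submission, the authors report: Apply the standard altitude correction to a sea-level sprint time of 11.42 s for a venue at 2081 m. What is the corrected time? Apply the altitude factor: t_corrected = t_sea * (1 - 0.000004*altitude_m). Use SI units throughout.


Correction factor = 1 - 0.000004 * 2081 = 0.991676
t_corrected = t_sea * factor = 11.42 * 0.991676
t_corrected = 11.3249 s

11.3249 s


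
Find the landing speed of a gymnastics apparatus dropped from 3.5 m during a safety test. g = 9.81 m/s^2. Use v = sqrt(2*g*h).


v = sqrt(2 * g * h)
v = sqrt(2 * 9.81 * 3.5)
v = sqrt(68.67) = 8.2867 m/s

8.2867 m/s


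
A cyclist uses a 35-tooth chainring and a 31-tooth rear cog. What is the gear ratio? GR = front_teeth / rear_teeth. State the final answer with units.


GR = front_teeth / rear_teeth
GR = 35 / 31
GR = 1.129

1.129


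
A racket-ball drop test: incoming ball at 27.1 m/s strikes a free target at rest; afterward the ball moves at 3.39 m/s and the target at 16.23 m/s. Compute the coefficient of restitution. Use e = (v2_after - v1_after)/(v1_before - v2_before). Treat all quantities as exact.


e = (v2_after - v1_after) / (v1_before - v2_before)
Numerator = 16.23 - 3.39 = 12.84
Denominator = 27.1 - 0 = 27.1
e = 12.84 / 27.1 = 0.4738

0.4738


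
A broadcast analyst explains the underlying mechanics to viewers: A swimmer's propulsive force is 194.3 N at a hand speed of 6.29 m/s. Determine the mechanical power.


P = F * v
P = 194.3 * 6.29
P = 1222.147 W

1222.147 W


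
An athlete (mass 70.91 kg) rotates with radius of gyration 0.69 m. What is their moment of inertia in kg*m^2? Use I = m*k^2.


I = m * k^2
I = 70.91 * 0.69^2
I = 70.91 * 0.4761 = 33.7603 kg*m^2

33.7603 kg*m^2


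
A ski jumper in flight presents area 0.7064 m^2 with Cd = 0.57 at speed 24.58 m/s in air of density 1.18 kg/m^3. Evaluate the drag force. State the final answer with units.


Fd = 0.5 * Cd * rho * A * v^2
Fd = 0.5 * 0.57 * 1.18 * 0.7064 * 24.58^2
v^2 = 604.1764
Fd = 0.5 * 0.57 * 1.18 * 0.7064 * 604.1764 = 143.5295 N

143.5295 N


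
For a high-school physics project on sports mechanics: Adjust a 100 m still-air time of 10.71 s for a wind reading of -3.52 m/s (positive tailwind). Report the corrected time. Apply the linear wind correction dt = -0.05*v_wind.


dt = -0.05 * v_wind = -0.05 * -3.52 = 0.176 s
t_corrected = t_still + dt = 10.71 + (0.176)
t_corrected = 10.886 s

10.886 s


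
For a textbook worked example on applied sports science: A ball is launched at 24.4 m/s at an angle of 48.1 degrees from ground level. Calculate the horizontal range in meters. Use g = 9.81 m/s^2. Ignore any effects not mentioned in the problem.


R = v^2 * sin(2*theta) / g
Convert angle to radians: theta = 48.1 deg = 0.8395 rad
sin(2*theta) = sin(1.679) = 0.9942
R = 24.4^2 * 0.9942 / 9.81
R = 595.36 * 0.9942 / 9.81 = 60.3341 m

60.3341 m


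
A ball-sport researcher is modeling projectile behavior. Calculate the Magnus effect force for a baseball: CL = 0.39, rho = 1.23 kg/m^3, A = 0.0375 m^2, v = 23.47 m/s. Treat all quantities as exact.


FM = 0.5 * CL * rho * A * v^2
FM = 0.5 * 0.39 * 1.23 * 0.0375 * 23.47^2
v^2 = 550.8409
FM = 0.5 * 0.39 * 1.23 * 0.0375 * 550.8409 = 4.9545 N

4.9545 N


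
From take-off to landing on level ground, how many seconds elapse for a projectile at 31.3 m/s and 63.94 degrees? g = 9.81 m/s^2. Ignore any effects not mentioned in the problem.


T = 2*v*sin(theta)/g
sin(theta) = sin(63.94 deg) = 0.8983
T = 2*31.3*0.8983 / 9.81
T = 56.2357 / 9.81 = 5.7325 s

5.7325 s


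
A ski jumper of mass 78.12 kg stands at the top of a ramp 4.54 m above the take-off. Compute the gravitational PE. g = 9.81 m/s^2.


PE = m * g * h
PE = 78.12 * 9.81 * 4.54
PE = 766.3572 * 4.54 = 3479.2617 J

3479.2617 J


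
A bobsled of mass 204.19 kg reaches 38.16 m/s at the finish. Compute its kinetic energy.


KE = 0.5 * m * v^2
KE = 0.5 * 204.19 * 38.16^2
KE = 0.5 * 204.19 * 1456.1856 = 148669.2688 J

148669.2688 J


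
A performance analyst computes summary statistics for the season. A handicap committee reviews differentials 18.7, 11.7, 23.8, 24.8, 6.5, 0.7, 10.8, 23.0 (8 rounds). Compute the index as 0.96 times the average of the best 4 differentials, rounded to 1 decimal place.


All differentials: 18.7, 11.7, 23.8, 24.8, 6.5, 0.7, 10.8, 23.0
Sorted: 0.7, 6.5, 10.8, 11.7, 18.7, 23.0, 23.8, 24.8
Best 4: 0.7, 6.5, 10.8, 11.7
Average of best = 29.7 / 4 = 7.425
Raw index = 7.425 * 0.96 = 7.128
Handicap index = round(7.128, 1) = 7.1

7.1


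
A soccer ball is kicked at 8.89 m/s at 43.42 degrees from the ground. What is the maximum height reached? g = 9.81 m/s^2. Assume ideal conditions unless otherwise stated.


H = (v*sin(theta))^2 / (2*g)
vy = v*sin(theta) = 8.89 * sin(43.42 deg) = 6.1105 m/s
H = vy^2 / (2*g) = 37.3377 / (2*9.81)
H = 37.3377 / 19.62 = 1.903 m

1.903 m


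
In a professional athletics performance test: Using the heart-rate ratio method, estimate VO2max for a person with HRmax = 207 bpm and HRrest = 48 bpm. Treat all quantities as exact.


VO2max = 15.3 * HRmax / HRrest
VO2max = 15.3 * 207 / 48
VO2max = 3167.1 / 48 = 65.9813 mL/kg/min

65.9813 mL/kg/min


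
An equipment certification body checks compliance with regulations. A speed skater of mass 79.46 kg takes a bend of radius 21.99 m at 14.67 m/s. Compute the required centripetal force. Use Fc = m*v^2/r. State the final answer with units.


Fc = m * v^2 / r
v^2 = 14.67^2 = 215.2089
Fc = 79.46 * 215.2089 / 21.99
Fc = 17100.4992 / 21.99 = 777.6489 N

777.6489 N


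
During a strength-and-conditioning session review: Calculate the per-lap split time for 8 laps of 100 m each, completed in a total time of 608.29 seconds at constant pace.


Split time = total_time / n_laps = 608.29 / 8
Split time = 76.0362 s per lap

76.0362 s


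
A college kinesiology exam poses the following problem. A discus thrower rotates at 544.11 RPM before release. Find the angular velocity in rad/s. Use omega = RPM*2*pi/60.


omega = RPM * 2 * pi / 60
omega = 544.11 * 2 * 3.14159 / 60
omega = 3418.744 / 60 = 56.9791 rad/s

56.9791 rad/s


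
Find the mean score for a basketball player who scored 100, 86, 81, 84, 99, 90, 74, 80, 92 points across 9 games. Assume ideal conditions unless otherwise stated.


Average = sum / n
Sum = 786
Average = 786 / 9 = 87.3333

87.3333


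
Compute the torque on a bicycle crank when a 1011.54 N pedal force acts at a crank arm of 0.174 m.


tau = F * d
tau = 1011.54 * 0.174
tau = 176.008 N*m

176.008 N*m


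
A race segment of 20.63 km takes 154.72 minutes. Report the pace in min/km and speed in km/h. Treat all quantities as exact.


Pace = time / distance = 154.72 min / 20.63 km = 7.4998 min/km
Speed = distance / time_in_hours = 20.63 / 2.5787 hr
Speed = 8.0003 km/h

7.4998 min/km, 8.0003 km/h


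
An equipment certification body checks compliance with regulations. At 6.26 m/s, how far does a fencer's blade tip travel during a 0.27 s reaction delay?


d = v * t
d = 6.26 * 0.27
d = 1.6902 m

1.6902 m


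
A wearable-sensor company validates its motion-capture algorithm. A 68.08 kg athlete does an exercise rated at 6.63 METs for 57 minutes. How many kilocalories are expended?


kcal = MET * mass * time_hr
Convert time: 57 min = 0.95 hr
kcal = 6.63 * 68.08 * 0.95
kcal = 428.8019 kcal

428.8019 kcal


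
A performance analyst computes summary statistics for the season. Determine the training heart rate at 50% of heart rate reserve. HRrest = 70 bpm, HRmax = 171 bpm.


Target = HRrest + pct*(HRmax - HRrest)
Heart rate reserve = HRmax - HRrest = 171 - 70 = 101 bpm
Fraction = 50% = 0.5
Target = 70 + 0.5 * 101
Target = 70 + 50.5 = 120.5 bpm

120.5 bpm


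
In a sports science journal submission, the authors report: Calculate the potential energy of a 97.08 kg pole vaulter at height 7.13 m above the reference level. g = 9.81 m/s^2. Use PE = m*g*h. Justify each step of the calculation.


PE = m * g * h
PE = 97.08 * 9.81 * 7.13
PE = 952.3548 * 7.13 = 6790.2897 J

6790.2897 J


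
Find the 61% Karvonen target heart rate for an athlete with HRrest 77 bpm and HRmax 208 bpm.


Target = HRrest + pct*(HRmax - HRrest)
Heart rate reserve = HRmax - HRrest = 208 - 77 = 131 bpm
Fraction = 61% = 0.61
Target = 77 + 0.61 * 131
Target = 77 + 79.91 = 156.91 bpm

156.91 bpm


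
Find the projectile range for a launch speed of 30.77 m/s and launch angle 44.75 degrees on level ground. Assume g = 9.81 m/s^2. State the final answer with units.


R = v^2 * sin(2*theta) / g
Convert angle to radians: theta = 44.75 deg = 0.781 rad
sin(2*theta) = sin(1.5621) = 1
R = 30.77^2 * 1 / 9.81
R = 946.7929 * 1 / 9.81 = 96.5094 m

96.5094 m


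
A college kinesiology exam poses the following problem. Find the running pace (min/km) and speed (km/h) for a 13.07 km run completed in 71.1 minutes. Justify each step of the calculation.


Pace = time / distance = 71.1 min / 13.07 km = 5.4399 min/km
Speed = distance / time_in_hours = 13.07 / 1.185 hr
Speed = 11.0295 km/h

5.4399 min/km, 11.0295 km/h


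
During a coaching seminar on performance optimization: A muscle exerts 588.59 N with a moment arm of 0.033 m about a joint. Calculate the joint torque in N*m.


tau = F * d
tau = 588.59 * 0.033
tau = 19.4235 N*m

19.4235 N*m


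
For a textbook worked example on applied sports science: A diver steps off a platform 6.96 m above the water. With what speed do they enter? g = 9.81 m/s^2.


v = sqrt(2 * g * h)
v = sqrt(2 * 9.81 * 6.96)
v = sqrt(136.5552) = 11.6857 m/s

11.6857 m/s


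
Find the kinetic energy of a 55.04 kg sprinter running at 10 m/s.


KE = 0.5 * m * v^2
KE = 0.5 * 55.04 * 10^2
KE = 0.5 * 55.04 * 100 = 2752 J

2752 J


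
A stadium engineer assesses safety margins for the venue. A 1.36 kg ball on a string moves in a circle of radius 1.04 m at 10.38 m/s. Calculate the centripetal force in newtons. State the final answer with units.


Fc = m * v^2 / r
v^2 = 10.38^2 = 107.7444
Fc = 1.36 * 107.7444 / 1.04
Fc = 146.5324 / 1.04 = 140.8965 N

140.8965 N


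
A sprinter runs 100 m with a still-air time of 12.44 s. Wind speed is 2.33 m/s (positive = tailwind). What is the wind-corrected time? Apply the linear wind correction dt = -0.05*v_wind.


dt = -0.05 * v_wind = -0.05 * 2.33 = -0.1165 s
t_corrected = t_still + dt = 12.44 + (-0.1165)
t_corrected = 12.3235 s

12.3235 s


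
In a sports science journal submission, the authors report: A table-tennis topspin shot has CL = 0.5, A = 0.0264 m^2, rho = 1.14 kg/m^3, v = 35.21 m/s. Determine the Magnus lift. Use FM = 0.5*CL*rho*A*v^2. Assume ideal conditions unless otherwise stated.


FM = 0.5 * CL * rho * A * v^2
FM = 0.5 * 0.5 * 1.14 * 0.0264 * 35.21^2
v^2 = 1239.7441
FM = 0.5 * 0.5 * 1.14 * 0.0264 * 1239.7441 = 9.3278 N

9.3278 N


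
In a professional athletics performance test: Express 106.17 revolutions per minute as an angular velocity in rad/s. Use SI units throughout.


omega = RPM * 2 * pi / 60
omega = 106.17 * 2 * 3.14159 / 60
omega = 667.0858 / 60 = 11.1181 rad/s

11.1181 rad/s


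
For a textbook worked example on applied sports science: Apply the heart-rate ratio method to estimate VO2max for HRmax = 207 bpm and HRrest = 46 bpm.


VO2max = 15.3 * HRmax / HRrest
VO2max = 15.3 * 207 / 46
VO2max = 3167.1 / 46 = 68.85 mL/kg/min

68.85 mL/kg/min


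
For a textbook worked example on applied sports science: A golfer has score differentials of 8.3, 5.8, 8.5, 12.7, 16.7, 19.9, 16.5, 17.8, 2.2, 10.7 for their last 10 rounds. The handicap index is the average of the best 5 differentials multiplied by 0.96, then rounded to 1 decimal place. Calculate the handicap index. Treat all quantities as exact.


All differentials: 8.3, 5.8, 8.5, 12.7, 16.7, 19.9, 16.5, 17.8, 2.2, 10.7
Sorted: 2.2, 5.8, 8.3, 8.5, 10.7, 12.7, 16.5, 16.7, 17.8, 19.9
Best 5: 2.2, 5.8, 8.3, 8.5, 10.7
Average of best = 35.5 / 5 = 7.1
Raw index = 7.1 * 0.96 = 6.816
Handicap index = round(6.816, 1) = 6.8

6.8


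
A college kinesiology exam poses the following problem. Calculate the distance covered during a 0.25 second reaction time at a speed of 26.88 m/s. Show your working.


d = v * t
d = 26.88 * 0.25
d = 6.72 m

6.72 m


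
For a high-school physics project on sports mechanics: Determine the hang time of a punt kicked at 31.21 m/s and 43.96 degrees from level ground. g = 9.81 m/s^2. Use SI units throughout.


T = 2*v*sin(theta)/g
sin(theta) = sin(43.96 deg) = 0.6942
T = 2*31.21*0.6942 / 9.81
T = 43.3292 / 9.81 = 4.4168 s

4.4168 s


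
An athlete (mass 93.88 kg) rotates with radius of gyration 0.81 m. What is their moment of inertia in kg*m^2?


I = m * k^2
I = 93.88 * 0.81^2
I = 93.88 * 0.6561 = 61.5947 kg*m^2

61.5947 kg*m^2


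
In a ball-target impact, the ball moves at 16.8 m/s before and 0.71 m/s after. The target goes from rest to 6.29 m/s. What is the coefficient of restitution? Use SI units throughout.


e = (v2_after - v1_after) / (v1_before - v2_before)
Numerator = 6.29 - 0.71 = 5.58
Denominator = 16.8 - 0 = 16.8
e = 5.58 / 16.8 = 0.3321

0.3321


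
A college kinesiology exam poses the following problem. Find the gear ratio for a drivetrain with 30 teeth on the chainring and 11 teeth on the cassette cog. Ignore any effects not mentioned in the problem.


GR = front_teeth / rear_teeth
GR = 30 / 11
GR = 2.7273

2.7273


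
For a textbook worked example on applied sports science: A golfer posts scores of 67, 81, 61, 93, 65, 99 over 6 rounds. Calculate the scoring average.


Average = sum / n
Sum = 466
Average = 466 / 6 = 77.6667

77.6667


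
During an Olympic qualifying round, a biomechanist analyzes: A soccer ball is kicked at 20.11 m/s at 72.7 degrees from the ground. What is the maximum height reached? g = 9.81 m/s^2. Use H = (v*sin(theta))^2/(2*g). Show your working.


H = (v*sin(theta))^2 / (2*g)
vy = v*sin(theta) = 20.11 * sin(72.7 deg) = 19.2002 m/s
H = vy^2 / (2*g) = 368.6492 / (2*9.81)
H = 368.6492 / 19.62 = 18.7895 m

18.7895 m


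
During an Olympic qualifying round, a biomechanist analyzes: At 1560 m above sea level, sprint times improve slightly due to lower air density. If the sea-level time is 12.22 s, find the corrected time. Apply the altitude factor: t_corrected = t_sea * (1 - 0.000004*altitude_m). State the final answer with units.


Correction factor = 1 - 0.000004 * 1560 = 0.99376
t_corrected = t_sea * factor = 12.22 * 0.99376
t_corrected = 12.1437 s

12.1437 s


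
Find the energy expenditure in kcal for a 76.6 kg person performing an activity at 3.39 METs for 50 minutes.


kcal = MET * mass * time_hr
Convert time: 50 min = 0.8333 hr
kcal = 3.39 * 76.6 * 0.8333
kcal = 216.395 kcal

216.395 kcal


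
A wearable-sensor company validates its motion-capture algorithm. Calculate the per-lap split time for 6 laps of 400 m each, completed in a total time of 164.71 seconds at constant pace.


Split time = total_time / n_laps = 164.71 / 6
Split time = 27.4517 s per lap

27.4517 s


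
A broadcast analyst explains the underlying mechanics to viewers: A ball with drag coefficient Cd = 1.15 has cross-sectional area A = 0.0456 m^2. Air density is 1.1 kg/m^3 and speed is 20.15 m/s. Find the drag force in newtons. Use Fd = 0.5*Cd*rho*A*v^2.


Fd = 0.5 * Cd * rho * A * v^2
Fd = 0.5 * 1.15 * 1.1 * 0.0456 * 20.15^2
v^2 = 406.0225
Fd = 0.5 * 1.15 * 1.1 * 0.0456 * 406.0225 = 11.7105 N

11.7105 N


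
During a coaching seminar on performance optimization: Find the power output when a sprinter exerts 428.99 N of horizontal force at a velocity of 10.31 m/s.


P = F * v
P = 428.99 * 10.31
P = 4422.8869 W

4422.8869 W


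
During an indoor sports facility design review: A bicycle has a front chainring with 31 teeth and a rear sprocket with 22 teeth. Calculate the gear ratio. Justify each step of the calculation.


GR = front_teeth / rear_teeth
GR = 31 / 22
GR = 1.4091

1.4091


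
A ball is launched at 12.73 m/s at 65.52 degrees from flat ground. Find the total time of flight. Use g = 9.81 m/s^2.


T = 2*v*sin(theta)/g
sin(theta) = sin(65.52 deg) = 0.9101
T = 2*12.73*0.9101 / 9.81
T = 23.1713 / 9.81 = 2.362 s

2.362 s


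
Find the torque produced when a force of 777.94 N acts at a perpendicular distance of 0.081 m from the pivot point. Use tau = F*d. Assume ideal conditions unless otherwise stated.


tau = F * d
tau = 777.94 * 0.081
tau = 63.0131 N*m

63.0131 N*m


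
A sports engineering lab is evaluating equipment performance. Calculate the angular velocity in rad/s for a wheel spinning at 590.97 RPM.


omega = RPM * 2 * pi / 60
omega = 590.97 * 2 * 3.14159 / 60
omega = 3713.174 / 60 = 61.8862 rad/s

61.8862 rad/s


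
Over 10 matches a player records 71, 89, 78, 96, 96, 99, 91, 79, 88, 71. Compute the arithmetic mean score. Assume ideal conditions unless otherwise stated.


Average = sum / n
Sum = 858
Average = 858 / 10 = 85.8

85.8


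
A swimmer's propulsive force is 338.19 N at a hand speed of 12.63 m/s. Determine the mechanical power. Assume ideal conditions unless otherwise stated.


P = F * v
P = 338.19 * 12.63
P = 4271.3397 W

4271.3397 W


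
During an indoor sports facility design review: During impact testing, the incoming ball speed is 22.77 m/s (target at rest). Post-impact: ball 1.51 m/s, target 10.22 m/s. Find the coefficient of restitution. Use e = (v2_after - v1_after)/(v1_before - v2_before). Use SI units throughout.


e = (v2_after - v1_after) / (v1_before - v2_before)
Numerator = 10.22 - 1.51 = 8.71
Denominator = 22.77 - 0 = 22.77
e = 8.71 / 22.77 = 0.3825

0.3825


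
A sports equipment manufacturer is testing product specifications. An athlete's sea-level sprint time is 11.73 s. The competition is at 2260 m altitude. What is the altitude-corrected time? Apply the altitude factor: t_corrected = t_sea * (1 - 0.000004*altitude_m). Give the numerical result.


Correction factor = 1 - 0.000004 * 2260 = 0.99096
t_corrected = t_sea * factor = 11.73 * 0.99096
t_corrected = 11.624 s

11.624 s


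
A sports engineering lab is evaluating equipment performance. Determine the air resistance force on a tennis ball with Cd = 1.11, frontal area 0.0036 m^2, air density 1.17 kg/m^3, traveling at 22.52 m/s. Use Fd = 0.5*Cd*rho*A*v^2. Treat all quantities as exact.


Fd = 0.5 * Cd * rho * A * v^2
Fd = 0.5 * 1.11 * 1.17 * 0.0036 * 22.52^2
v^2 = 507.1504
Fd = 0.5 * 1.11 * 1.17 * 0.0036 * 507.1504 = 1.1855 N

1.1855 N


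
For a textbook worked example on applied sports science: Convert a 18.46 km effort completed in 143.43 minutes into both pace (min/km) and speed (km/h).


Pace = time / distance = 143.43 min / 18.46 km = 7.7698 min/km
Speed = distance / time_in_hours = 18.46 / 2.3905 hr
Speed = 7.7222 km/h

7.7698 min/km, 7.7222 km/h


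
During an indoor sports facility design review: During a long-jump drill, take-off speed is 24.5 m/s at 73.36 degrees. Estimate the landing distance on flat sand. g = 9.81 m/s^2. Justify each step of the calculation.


R = v^2 * sin(2*theta) / g
Convert angle to radians: theta = 73.36 deg = 1.2804 rad
sin(2*theta) = sin(2.5607) = 0.5487
R = 24.5^2 * 0.5487 / 9.81
R = 600.25 * 0.5487 / 9.81 = 33.5755 m

33.5755 m


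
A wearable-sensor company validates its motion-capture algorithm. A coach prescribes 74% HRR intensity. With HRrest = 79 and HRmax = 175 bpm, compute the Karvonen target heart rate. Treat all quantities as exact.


Target = HRrest + pct*(HRmax - HRrest)
Heart rate reserve = HRmax - HRrest = 175 - 79 = 96 bpm
Fraction = 74% = 0.74
Target = 79 + 0.74 * 96
Target = 79 + 71.04 = 150.04 bpm

150.04 bpm


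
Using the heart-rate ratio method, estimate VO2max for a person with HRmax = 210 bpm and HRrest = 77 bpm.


VO2max = 15.3 * HRmax / HRrest
VO2max = 15.3 * 210 / 77
VO2max = 3213 / 77 = 41.7273 mL/kg/min

41.7273 mL/kg/min


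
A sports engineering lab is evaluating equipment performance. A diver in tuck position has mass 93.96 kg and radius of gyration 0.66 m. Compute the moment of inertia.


I = m * k^2
I = 93.96 * 0.66^2
I = 93.96 * 0.4356 = 40.929 kg*m^2

40.929 kg*m^2


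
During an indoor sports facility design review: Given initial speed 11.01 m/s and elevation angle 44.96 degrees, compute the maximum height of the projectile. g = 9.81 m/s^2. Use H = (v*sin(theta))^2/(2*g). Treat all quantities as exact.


H = (v*sin(theta))^2 / (2*g)
vy = v*sin(theta) = 11.01 * sin(44.96 deg) = 7.7798 m/s
H = vy^2 / (2*g) = 60.5254 / (2*9.81)
H = 60.5254 / 19.62 = 3.0849 m

3.0849 m


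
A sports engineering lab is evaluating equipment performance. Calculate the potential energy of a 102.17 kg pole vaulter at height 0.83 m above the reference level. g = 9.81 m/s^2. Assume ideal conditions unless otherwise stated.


PE = m * g * h
PE = 102.17 * 9.81 * 0.83
PE = 1002.2877 * 0.83 = 831.8988 J

831.8988 J


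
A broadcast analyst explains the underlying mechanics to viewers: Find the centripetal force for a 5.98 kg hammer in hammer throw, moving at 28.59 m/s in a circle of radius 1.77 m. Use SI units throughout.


Fc = m * v^2 / r
v^2 = 28.59^2 = 817.3881
Fc = 5.98 * 817.3881 / 1.77
Fc = 4887.9808 / 1.77 = 2761.5711 N

2761.5711 N


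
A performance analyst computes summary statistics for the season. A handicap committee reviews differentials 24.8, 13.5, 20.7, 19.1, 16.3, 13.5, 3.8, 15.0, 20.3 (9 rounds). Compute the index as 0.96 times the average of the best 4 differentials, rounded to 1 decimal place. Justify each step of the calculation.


All differentials: 24.8, 13.5, 20.7, 19.1, 16.3, 13.5, 3.8, 15.0, 20.3
Sorted: 3.8, 13.5, 13.5, 15.0, 16.3, 19.1, 20.3, 20.7, 24.8
Best 4: 3.8, 13.5, 13.5, 15.0
Average of best = 45.8 / 4 = 11.45
Raw index = 11.45 * 0.96 = 10.992
Handicap index = round(10.992, 1) = 11.0

11.0


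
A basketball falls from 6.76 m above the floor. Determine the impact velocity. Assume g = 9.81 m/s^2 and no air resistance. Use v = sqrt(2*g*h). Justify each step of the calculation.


v = sqrt(2 * g * h)
v = sqrt(2 * 9.81 * 6.76)
v = sqrt(132.6312) = 11.5166 m/s

11.5166 m/s


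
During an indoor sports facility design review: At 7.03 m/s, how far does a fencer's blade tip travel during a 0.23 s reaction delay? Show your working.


d = v * t
d = 7.03 * 0.23
d = 1.6169 m

1.6169 m


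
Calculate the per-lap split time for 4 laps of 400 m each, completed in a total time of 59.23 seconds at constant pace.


Split time = total_time / n_laps = 59.23 / 4
Split time = 14.8075 s per lap

14.8075 s


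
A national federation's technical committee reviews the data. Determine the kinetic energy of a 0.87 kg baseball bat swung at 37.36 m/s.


KE = 0.5 * m * v^2
KE = 0.5 * 0.87 * 37.36^2
KE = 0.5 * 0.87 * 1395.7696 = 607.1598 J

607.1598 J


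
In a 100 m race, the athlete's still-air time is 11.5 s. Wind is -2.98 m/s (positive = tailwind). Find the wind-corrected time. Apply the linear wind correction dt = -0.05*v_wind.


dt = -0.05 * v_wind = -0.05 * -2.98 = 0.149 s
t_corrected = t_still + dt = 11.5 + (0.149)
t_corrected = 11.649 s

11.649 s


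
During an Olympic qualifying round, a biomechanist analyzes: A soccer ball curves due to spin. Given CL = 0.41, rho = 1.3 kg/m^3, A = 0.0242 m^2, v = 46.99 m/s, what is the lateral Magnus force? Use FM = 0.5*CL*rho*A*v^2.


FM = 0.5 * CL * rho * A * v^2
FM = 0.5 * 0.41 * 1.3 * 0.0242 * 46.99^2
v^2 = 2208.0601
FM = 0.5 * 0.41 * 1.3 * 0.0242 * 2208.0601 = 14.2404 N

14.2404 N


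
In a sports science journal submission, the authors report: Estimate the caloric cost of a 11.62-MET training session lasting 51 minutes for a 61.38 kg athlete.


kcal = MET * mass * time_hr
Convert time: 51 min = 0.85 hr
kcal = 11.62 * 61.38 * 0.85
kcal = 606.2503 kcal

606.2503 kcal


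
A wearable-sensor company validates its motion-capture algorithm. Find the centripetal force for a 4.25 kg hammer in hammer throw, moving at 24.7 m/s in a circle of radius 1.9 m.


Fc = m * v^2 / r
v^2 = 24.7^2 = 610.09
Fc = 4.25 * 610.09 / 1.9
Fc = 2592.8825 / 1.9 = 1364.675 N

1364.675 N


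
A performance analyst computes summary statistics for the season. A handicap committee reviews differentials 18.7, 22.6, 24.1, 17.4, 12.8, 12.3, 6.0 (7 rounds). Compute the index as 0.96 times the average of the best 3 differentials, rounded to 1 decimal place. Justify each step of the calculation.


All differentials: 18.7, 22.6, 24.1, 17.4, 12.8, 12.3, 6.0
Sorted: 6.0, 12.3, 12.8, 17.4, 18.7, 22.6, 24.1
Best 3: 6.0, 12.3, 12.8
Average of best = 31.1 / 3 = 10.3667
Raw index = 10.3667 * 0.96 = 9.952
Handicap index = round(9.952, 1) = 10.0

10.0


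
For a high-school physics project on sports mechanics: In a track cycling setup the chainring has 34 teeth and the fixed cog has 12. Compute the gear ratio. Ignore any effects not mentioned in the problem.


GR = front_teeth / rear_teeth
GR = 34 / 12
GR = 2.8333

2.8333


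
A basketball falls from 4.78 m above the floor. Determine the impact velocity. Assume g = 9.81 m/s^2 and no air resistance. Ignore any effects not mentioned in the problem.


v = sqrt(2 * g * h)
v = sqrt(2 * 9.81 * 4.78)
v = sqrt(93.7836) = 9.6842 m/s

9.6842 m/s


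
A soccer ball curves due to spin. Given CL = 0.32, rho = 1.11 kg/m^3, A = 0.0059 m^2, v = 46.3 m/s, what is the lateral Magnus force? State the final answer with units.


FM = 0.5 * CL * rho * A * v^2
FM = 0.5 * 0.32 * 1.11 * 0.0059 * 46.3^2
v^2 = 2143.69
FM = 0.5 * 0.32 * 1.11 * 0.0059 * 2143.69 = 2.2462 N

2.2462 N


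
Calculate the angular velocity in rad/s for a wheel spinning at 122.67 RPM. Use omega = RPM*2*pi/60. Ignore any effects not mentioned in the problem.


omega = RPM * 2 * pi / 60
omega = 122.67 * 2 * 3.14159 / 60
omega = 770.7583 / 60 = 12.846 rad/s

12.846 rad/s


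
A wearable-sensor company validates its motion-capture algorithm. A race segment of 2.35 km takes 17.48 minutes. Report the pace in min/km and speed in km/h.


Pace = time / distance = 17.48 min / 2.35 km = 7.4383 min/km
Speed = distance / time_in_hours = 2.35 / 0.2913 hr
Speed = 8.0664 km/h

7.4383 min/km, 8.0664 km/h


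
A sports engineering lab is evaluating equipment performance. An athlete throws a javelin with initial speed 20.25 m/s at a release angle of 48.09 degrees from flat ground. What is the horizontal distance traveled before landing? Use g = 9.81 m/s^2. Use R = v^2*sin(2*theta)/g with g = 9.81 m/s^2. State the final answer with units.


R = v^2 * sin(2*theta) / g
Convert angle to radians: theta = 48.09 deg = 0.8393 rad
sin(2*theta) = sin(1.6787) = 0.9942
R = 20.25^2 * 0.9942 / 9.81
R = 410.0625 * 0.9942 / 9.81 = 41.5575 m

41.5575 m


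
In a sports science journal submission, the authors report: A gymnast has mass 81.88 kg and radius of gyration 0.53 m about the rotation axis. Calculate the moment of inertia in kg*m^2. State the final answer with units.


I = m * k^2
I = 81.88 * 0.53^2
I = 81.88 * 0.2809 = 23.0001 kg*m^2

23.0001 kg*m^2


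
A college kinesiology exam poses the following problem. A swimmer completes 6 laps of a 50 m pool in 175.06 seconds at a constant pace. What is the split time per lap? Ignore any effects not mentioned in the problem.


Split time = total_time / n_laps = 175.06 / 6
Split time = 29.1767 s per lap

29.1767 s


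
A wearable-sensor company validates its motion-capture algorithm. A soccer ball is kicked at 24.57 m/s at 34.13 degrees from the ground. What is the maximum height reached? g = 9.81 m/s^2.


H = (v*sin(theta))^2 / (2*g)
vy = v*sin(theta) = 24.57 * sin(34.13 deg) = 13.7856 m/s
H = vy^2 / (2*g) = 190.0414 / (2*9.81)
H = 190.0414 / 19.62 = 9.6861 m

9.6861 m


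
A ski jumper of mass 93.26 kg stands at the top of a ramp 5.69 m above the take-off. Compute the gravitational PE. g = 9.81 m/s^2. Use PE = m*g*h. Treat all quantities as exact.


PE = m * g * h
PE = 93.26 * 9.81 * 5.69
PE = 914.8806 * 5.69 = 5205.6706 J

5205.6706 J


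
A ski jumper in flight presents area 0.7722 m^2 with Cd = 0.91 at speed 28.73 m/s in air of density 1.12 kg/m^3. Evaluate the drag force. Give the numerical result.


Fd = 0.5 * Cd * rho * A * v^2
Fd = 0.5 * 0.91 * 1.12 * 0.7722 * 28.73^2
v^2 = 825.4129
Fd = 0.5 * 0.91 * 1.12 * 0.7722 * 825.4129 = 324.8108 N

324.8108 N


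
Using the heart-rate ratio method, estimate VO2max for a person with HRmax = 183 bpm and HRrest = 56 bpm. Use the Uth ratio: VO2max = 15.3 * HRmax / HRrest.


VO2max = 15.3 * HRmax / HRrest
VO2max = 15.3 * 183 / 56
VO2max = 2799.9 / 56 = 49.9982 mL/kg/min

49.9982 mL/kg/min


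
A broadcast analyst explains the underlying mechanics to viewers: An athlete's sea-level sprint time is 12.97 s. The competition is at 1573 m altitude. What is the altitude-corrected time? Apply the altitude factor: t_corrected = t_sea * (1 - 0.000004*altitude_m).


Correction factor = 1 - 0.000004 * 1573 = 0.993708
t_corrected = t_sea * factor = 12.97 * 0.993708
t_corrected = 12.8884 s

12.8884 s


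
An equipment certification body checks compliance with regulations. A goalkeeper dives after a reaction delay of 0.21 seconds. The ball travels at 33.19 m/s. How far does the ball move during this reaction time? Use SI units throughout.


d = v * t
d = 33.19 * 0.21
d = 6.9699 m

6.9699 m


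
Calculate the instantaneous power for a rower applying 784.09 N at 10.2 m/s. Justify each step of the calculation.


P = F * v
P = 784.09 * 10.2
P = 7997.718 W

7997.718 W


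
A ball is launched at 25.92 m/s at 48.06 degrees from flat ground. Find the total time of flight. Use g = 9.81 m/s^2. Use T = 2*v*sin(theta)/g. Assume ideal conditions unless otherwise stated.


T = 2*v*sin(theta)/g
sin(theta) = sin(48.06 deg) = 0.7438
T = 2*25.92*0.7438 / 9.81
T = 38.5609 / 9.81 = 3.9308 s

3.9308 s


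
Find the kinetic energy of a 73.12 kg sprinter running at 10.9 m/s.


KE = 0.5 * m * v^2
KE = 0.5 * 73.12 * 10.9^2
KE = 0.5 * 73.12 * 118.81 = 4343.6936 J

4343.6936 J


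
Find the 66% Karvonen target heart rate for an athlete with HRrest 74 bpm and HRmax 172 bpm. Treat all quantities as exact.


Target = HRrest + pct*(HRmax - HRrest)
Heart rate reserve = HRmax - HRrest = 172 - 74 = 98 bpm
Fraction = 66% = 0.66
Target = 74 + 0.66 * 98
Target = 74 + 64.68 = 138.68 bpm

138.68 bpm


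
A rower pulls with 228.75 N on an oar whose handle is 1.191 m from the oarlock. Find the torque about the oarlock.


tau = F * d
tau = 228.75 * 1.191
tau = 272.4413 N*m

272.4413 N*m


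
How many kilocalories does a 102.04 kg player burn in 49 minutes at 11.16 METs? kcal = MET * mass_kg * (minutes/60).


kcal = MET * mass * time_hr
Convert time: 49 min = 0.8167 hr
kcal = 11.16 * 102.04 * 0.8167
kcal = 929.9926 kcal

929.9926 kcal


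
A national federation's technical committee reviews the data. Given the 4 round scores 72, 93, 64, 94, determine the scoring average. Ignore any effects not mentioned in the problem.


Average = sum / n
Sum = 323
Average = 323 / 4 = 80.75

80.75


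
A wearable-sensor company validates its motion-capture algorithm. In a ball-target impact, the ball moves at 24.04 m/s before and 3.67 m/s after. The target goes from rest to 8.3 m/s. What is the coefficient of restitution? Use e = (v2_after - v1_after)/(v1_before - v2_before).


e = (v2_after - v1_after) / (v1_before - v2_before)
Numerator = 8.3 - 3.67 = 4.63
Denominator = 24.04 - 0 = 24.04
e = 4.63 / 24.04 = 0.1926

0.1926


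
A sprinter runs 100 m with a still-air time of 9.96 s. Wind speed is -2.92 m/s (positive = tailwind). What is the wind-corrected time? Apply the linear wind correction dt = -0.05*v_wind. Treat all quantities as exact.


dt = -0.05 * v_wind = -0.05 * -2.92 = 0.146 s
t_corrected = t_still + dt = 9.96 + (0.146)
t_corrected = 10.106 s

10.106 s


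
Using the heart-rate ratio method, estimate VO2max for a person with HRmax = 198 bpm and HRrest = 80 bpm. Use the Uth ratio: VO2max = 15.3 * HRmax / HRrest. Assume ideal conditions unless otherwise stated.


VO2max = 15.3 * HRmax / HRrest
VO2max = 15.3 * 198 / 80
VO2max = 3029.4 / 80 = 37.8675 mL/kg/min

37.8675 mL/kg/min


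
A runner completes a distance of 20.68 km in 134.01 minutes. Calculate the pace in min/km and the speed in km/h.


Pace = time / distance = 134.01 min / 20.68 km = 6.4802 min/km
Speed = distance / time_in_hours = 20.68 / 2.2335 hr
Speed = 9.259 km/h

6.4802 min/km, 9.259 km/h


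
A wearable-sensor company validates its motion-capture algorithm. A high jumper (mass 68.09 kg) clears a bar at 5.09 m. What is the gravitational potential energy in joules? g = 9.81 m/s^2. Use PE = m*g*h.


PE = m * g * h
PE = 68.09 * 9.81 * 5.09
PE = 667.9629 * 5.09 = 3399.9312 J

3399.9312 J


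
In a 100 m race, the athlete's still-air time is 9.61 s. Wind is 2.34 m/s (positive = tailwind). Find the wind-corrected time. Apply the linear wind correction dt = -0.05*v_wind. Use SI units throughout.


dt = -0.05 * v_wind = -0.05 * 2.34 = -0.117 s
t_corrected = t_still + dt = 9.61 + (-0.117)
t_corrected = 9.493 s

9.493 s


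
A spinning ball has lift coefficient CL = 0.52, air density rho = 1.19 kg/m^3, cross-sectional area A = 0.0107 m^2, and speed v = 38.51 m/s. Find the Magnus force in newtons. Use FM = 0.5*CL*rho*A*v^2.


FM = 0.5 * CL * rho * A * v^2
FM = 0.5 * 0.52 * 1.19 * 0.0107 * 38.51^2
v^2 = 1483.0201
FM = 0.5 * 0.52 * 1.19 * 0.0107 * 1483.0201 = 4.9097 N

4.9097 N


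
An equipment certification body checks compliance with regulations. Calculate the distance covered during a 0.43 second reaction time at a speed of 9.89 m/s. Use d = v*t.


d = v * t
d = 9.89 * 0.43
d = 4.2527 m

4.2527 m


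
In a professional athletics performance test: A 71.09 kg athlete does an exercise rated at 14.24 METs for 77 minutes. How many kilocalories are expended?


kcal = MET * mass * time_hr
Convert time: 77 min = 1.2833 hr
kcal = 14.24 * 71.09 * 1.2833
kcal = 1299.1461 kcal

1299.1461 kcal


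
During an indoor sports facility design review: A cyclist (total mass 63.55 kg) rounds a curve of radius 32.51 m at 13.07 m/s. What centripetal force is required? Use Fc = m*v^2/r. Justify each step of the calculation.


Fc = m * v^2 / r
v^2 = 13.07^2 = 170.8249
Fc = 63.55 * 170.8249 / 32.51
Fc = 10855.9224 / 32.51 = 333.9256 N

333.9256 N


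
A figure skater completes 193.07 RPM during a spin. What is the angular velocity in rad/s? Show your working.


omega = RPM * 2 * pi / 60
omega = 193.07 * 2 * 3.14159 / 60
omega = 1213.0946 / 60 = 20.2182 rad/s

20.2182 rad/s


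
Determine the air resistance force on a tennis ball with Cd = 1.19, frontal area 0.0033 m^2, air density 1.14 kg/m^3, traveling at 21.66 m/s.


Fd = 0.5 * Cd * rho * A * v^2
Fd = 0.5 * 1.19 * 1.14 * 0.0033 * 21.66^2
v^2 = 469.1556
Fd = 0.5 * 1.19 * 1.14 * 0.0033 * 469.1556 = 1.0502 N

1.0502 N


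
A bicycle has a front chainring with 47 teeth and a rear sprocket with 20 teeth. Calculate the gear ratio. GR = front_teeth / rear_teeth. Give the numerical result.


GR = front_teeth / rear_teeth
GR = 47 / 20
GR = 2.35

2.35


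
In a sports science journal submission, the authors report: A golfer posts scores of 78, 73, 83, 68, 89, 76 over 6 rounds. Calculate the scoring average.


Average = sum / n
Sum = 467
Average = 467 / 6 = 77.8333

77.8333


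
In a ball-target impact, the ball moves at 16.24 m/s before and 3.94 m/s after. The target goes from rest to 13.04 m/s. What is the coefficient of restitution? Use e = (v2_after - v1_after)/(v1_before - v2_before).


e = (v2_after - v1_after) / (v1_before - v2_before)
Numerator = 13.04 - 3.94 = 9.1
Denominator = 16.24 - 0 = 16.24
e = 9.1 / 16.24 = 0.5603

0.5603


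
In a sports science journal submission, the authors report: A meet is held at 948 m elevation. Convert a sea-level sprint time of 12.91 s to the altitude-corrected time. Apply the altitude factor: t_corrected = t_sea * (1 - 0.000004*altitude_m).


Correction factor = 1 - 0.000004 * 948 = 0.996208
t_corrected = t_sea * factor = 12.91 * 0.996208
t_corrected = 12.861 s

12.861 s


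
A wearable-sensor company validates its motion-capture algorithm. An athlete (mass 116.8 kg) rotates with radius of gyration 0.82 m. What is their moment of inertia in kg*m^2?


I = m * k^2
I = 116.8 * 0.82^2
I = 116.8 * 0.6724 = 78.5363 kg*m^2

78.5363 kg*m^2


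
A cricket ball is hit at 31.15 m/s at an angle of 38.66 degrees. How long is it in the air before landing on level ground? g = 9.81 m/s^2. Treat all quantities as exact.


T = 2*v*sin(theta)/g
sin(theta) = sin(38.66 deg) = 0.6247
T = 2*31.15*0.6247 / 9.81
T = 38.9187 / 9.81 = 3.9672 s

3.9672 s


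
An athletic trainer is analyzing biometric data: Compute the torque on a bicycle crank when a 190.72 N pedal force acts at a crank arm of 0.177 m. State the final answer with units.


tau = F * d
tau = 190.72 * 0.177
tau = 33.7574 N*m

33.7574 N*m
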